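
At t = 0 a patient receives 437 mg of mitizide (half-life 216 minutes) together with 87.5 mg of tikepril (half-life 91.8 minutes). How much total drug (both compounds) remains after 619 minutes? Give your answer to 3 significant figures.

60.8 mg

mitizide: 437 × (1/2)^(619/216) = 437 × (1/2)^2.8657 ≈ 59.953 mg.
tikepril: 87.5 × (1/2)^(619/91.8) = 87.5 × (1/2)^6.7429 ≈ 0.81693 mg.
Total = 59.953 + 0.81693 ≈ 60.769 mg.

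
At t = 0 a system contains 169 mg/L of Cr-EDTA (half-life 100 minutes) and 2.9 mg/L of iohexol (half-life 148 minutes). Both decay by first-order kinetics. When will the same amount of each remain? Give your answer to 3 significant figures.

1810 minutes

Set 169·(1/2)^(t/100) = 2.9·(1/2)^(t/148).
Taking log₂: log₂(169/2.9) = t·(1/100 − 1/148).
log₂(58.276) = 5.8648; 1/100 − 1/148 = 0.0032432.
t = 5.8648 / 0.0032432 ≈ 1808.3 minutes.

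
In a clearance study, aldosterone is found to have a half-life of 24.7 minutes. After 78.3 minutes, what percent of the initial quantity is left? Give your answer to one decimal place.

11.1%

n = 78.3/24.7 ≈ 3.17 half-lives.
Fraction remaining = (1/2)^3.17 ≈ 0.1111, i.e. 11.11%.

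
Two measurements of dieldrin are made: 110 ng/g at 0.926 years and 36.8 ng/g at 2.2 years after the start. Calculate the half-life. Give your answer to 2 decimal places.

0.81 years

Over Δt = 2.2 − 0.926 = 1.274 years, the level fell by a factor of 110/36.8 ≈ 2.9891.
n = log₂(2.9891) ≈ 1.5797 half-lives, so t½ = 1.274/1.5797 ≈ 0.80647 years.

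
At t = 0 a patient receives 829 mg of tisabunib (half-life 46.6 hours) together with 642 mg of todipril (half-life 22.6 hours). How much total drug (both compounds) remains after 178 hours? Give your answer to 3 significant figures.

61.4 mg

tisabunib: 829 × (1/2)^(178/46.6) = 829 × (1/2)^3.8197 ≈ 58.708 mg.
todipril: 642 × (1/2)^(178/22.6) = 642 × (1/2)^7.8761 ≈ 2.7327 mg.
Total = 58.708 + 2.7327 ≈ 61.441 mg.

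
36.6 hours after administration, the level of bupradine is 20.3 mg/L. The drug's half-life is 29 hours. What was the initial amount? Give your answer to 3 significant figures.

Number of half-lives elapsed: n = 36.6/29 ≈ 1.2621.
A₀ = A × 2^n = 20.3 × 2^1.2621 = 20.3 × 2.3984 ≈ 48.687 mg/L.

48.7 mg/L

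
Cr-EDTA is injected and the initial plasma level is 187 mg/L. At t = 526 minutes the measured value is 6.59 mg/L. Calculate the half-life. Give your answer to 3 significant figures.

109 minutes

A/A₀ = 6.59/187 ≈ 0.035241.
n = log₂(28.376) ≈ 4.8266 half-lives elapsed in 526 minutes.
t½ = 526/4.8266 ≈ 108.98 minutes.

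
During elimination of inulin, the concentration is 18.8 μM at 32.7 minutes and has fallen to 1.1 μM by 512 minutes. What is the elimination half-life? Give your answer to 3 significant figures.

117 minutes

Over Δt = 512 − 32.7 = 479.3 minutes, the level fell by a factor of 18.8/1.1 ≈ 17.091.
n = log₂(17.091) ≈ 4.0952 half-lives, so t½ = 479.3/4.0952 ≈ 117.04 minutes.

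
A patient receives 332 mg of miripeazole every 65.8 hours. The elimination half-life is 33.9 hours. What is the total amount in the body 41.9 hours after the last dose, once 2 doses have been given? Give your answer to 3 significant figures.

178 mg

The 2 doses were given 107.7, 41.9 hours ago.
Total = 332·(1/2)^(107.7/33.9) + 332·(1/2)^(41.9/33.9)
      = 36.709 + 140.95 ≈ 177.66 mg.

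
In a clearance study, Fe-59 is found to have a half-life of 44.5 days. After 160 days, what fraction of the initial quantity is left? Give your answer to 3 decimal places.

0.083

n = 160/44.5 ≈ 3.5955 half-lives.
Fraction remaining = (1/2)^3.5955 ≈ 0.082727.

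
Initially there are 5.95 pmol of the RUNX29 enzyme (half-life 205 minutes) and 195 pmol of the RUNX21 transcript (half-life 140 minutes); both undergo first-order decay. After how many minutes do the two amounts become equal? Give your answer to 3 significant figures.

Set 5.95·(1/2)^(t/205) = 195·(1/2)^(t/140).
Taking log₂: log₂(5.95/195) = t·(1/205 − 1/140).
log₂(0.030513) = -5.0344; 1/205 − 1/140 = -0.0022648.
t = -5.0344 / -0.0022648 ≈ 2222.9 minutes.

2220 minutes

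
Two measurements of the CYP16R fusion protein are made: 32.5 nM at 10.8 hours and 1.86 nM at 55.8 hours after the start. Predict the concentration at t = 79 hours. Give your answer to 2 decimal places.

0.43 nM

Over Δt = 55.8 − 10.8 = 45 hours, the level fell by a factor of 32.5/1.86 ≈ 17.473.
n = log₂(17.473) ≈ 4.1271 half-lives, so t½ = 45/4.1271 ≈ 10.904 hours.
From t = 55.8 to t = 79: 1.86 × (1/2)^((79−55.8)/10.904) ≈ 0.4256 nM.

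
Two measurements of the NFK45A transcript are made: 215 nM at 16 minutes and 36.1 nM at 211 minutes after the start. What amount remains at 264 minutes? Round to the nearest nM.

22 nM

Over Δt = 211 − 16 = 195 minutes, the level fell by a factor of 215/36.1 ≈ 5.9557.
n = log₂(5.9557) ≈ 2.5743 half-lives, so t½ = 195/2.5743 ≈ 75.75 minutes.
From t = 211 to t = 264: 36.1 × (1/2)^((264−211)/75.75) ≈ 22.227 nM.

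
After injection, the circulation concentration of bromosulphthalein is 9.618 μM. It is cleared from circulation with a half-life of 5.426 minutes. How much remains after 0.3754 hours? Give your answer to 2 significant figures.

Convert the elapsed time: 0.3754 hours = 22.524 minutes.
Number of half-lives: n = 22.524/5.426 ≈ 4.1511.
Remaining = 9.618 × (1/2)^4.1511 = 9.618 × 0.056284 ≈ 0.54134 μM.

0.54 μM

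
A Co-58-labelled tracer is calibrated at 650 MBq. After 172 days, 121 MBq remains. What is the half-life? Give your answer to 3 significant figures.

70.9 days

A/A₀ = 121/650 ≈ 0.18615.
n = log₂(5.3719) ≈ 2.4254 half-lives elapsed in 172 days.
t½ = 172/2.4254 ≈ 70.915 days.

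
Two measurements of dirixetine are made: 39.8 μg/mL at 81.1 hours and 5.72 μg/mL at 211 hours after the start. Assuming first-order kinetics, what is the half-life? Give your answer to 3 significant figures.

46.4 hours

Over Δt = 211 − 81.1 = 129.9 hours, the level fell by a factor of 39.8/5.72 ≈ 6.958.
n = log₂(6.958) ≈ 2.7987 half-lives, so t½ = 129.9/2.7987 ≈ 46.415 hours.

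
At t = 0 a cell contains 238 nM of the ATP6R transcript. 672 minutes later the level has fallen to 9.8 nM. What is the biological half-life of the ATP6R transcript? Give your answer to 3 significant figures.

146 minutes

A/A₀ = 9.8/238 ≈ 0.041176.
n = log₂(24.286) ≈ 4.602 half-lives elapsed in 672 minutes.
t½ = 672/4.602 ≈ 146.02 minutes.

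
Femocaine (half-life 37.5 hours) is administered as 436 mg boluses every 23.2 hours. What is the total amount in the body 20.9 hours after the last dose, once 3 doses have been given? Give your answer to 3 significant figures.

The 3 doses were given 67.3, 44.1, 20.9 hours ago.
Total = 436·(1/2)^(67.3/37.5) + 436·(1/2)^(44.1/37.5) + 436·(1/2)^(20.9/37.5)
      = 125.67 + 192.96 + 296.29 ≈ 614.92 mg.

615 mg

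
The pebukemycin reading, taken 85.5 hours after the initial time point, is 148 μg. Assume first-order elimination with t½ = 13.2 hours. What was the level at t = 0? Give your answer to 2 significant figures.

13000 μg

Number of half-lives elapsed: n = 85.5/13.2 ≈ 6.4773.
A₀ = A × 2^n = 148 × 2^6.4773 = 148 × 89.095 ≈ 13186 μg.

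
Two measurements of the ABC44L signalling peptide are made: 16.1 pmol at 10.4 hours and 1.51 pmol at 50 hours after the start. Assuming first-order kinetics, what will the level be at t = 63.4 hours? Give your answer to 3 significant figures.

0.678 pmol

Over Δt = 50 − 10.4 = 39.6 hours, the level fell by a factor of 16.1/1.51 ≈ 10.662.
n = log₂(10.662) ≈ 3.4144 half-lives, so t½ = 39.6/3.4144 ≈ 11.598 hours.
From t = 50 to t = 63.4: 1.51 × (1/2)^((63.4−50)/11.598) ≈ 0.67791 pmol.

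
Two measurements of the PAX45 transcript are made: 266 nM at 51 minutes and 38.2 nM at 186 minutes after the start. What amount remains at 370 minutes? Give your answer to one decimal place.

Over Δt = 186 − 51 = 135 minutes, the level fell by a factor of 266/38.2 ≈ 6.9634.
n = log₂(6.9634) ≈ 2.7998 half-lives, so t½ = 135/2.7998 ≈ 48.218 minutes.
From t = 186 to t = 370: 38.2 × (1/2)^((370−186)/48.218) ≈ 2.7123 nM.

2.7 nM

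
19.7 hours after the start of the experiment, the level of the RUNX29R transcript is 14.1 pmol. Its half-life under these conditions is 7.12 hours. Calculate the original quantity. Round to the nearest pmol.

96 pmol

Number of half-lives elapsed: n = 19.7/7.12 ≈ 2.7669.
A₀ = A × 2^n = 14.1 × 2^2.7669 = 14.1 × 6.8062 ≈ 95.968 pmol.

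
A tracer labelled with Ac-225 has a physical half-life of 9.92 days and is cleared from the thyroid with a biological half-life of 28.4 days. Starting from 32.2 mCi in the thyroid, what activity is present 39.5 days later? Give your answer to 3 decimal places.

0.777 mCi

1/t_eff = 1/t_phys + 1/t_biol = 1/9.92 + 1/28.4 = 0.13602 per day.
t_eff = 9.92 × 28.4 / (9.92 + 28.4) ≈ 7.352 days.
Remaining = 32.2 × (1/2)^(39.5/7.352) = 32.2 × (1/2)^5.3727 ≈ 0.77716 mCi.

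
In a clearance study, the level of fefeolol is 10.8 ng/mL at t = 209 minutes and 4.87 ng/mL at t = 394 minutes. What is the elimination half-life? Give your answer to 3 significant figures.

Over Δt = 394 − 209 = 185 minutes, the level fell by a factor of 10.8/4.87 ≈ 2.2177.
n = log₂(2.2177) ≈ 1.149 half-lives, so t½ = 185/1.149 ≈ 161 minutes.

161 minutes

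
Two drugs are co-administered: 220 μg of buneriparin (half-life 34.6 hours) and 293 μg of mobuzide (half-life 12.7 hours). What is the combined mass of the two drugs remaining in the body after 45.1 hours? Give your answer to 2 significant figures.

110 μg

buneriparin: 220 × (1/2)^(45.1/34.6) = 220 × (1/2)^1.3035 ≈ 89.133 μg.
mobuzide: 293 × (1/2)^(45.1/12.7) = 293 × (1/2)^3.5512 ≈ 24.995 μg.
Total = 89.133 + 24.995 ≈ 114.13 μg.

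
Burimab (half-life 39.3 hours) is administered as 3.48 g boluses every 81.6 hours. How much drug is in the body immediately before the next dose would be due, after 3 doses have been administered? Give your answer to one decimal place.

The 3 doses were given 244.8, 163.2, 81.6 hours ago.
Total = 3.48·(1/2)^(244.8/39.3) + 3.48·(1/2)^(163.2/39.3) + 3.48·(1/2)^(81.6/39.3)
      = 0.046394 + 0.19566 + 0.82516 ≈ 1.0672 g.

1.1 g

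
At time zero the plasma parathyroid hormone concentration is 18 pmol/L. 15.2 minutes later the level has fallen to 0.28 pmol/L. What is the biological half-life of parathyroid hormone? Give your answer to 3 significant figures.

2.53 minutes

A/A₀ = 0.28/18 ≈ 0.015556.
n = log₂(64.286) ≈ 6.0064 half-lives elapsed in 15.2 minutes.
t½ = 15.2/6.0064 ≈ 2.5306 minutes.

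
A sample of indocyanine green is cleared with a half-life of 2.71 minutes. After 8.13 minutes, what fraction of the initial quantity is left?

0.125

n = 8.13/2.71 ≈ 3 half-lives.
Fraction remaining = (1/2)^3 ≈ 0.125.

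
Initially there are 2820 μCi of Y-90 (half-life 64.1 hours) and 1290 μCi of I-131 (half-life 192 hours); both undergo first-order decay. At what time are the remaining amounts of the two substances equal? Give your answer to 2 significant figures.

Set 2820·(1/2)^(t/64.1) = 1290·(1/2)^(t/192).
Taking log₂: log₂(2820/1290) = t·(1/64.1 − 1/192).
log₂(2.186) = 1.1283; 1/64.1 − 1/192 = 0.010392.
t = 1.1283 / 0.010392 ≈ 108.57 hours.

110 hours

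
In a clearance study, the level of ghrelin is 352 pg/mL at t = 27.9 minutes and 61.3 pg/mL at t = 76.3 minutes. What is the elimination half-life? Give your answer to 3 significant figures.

Over Δt = 76.3 − 27.9 = 48.4 minutes, the level fell by a factor of 352/61.3 ≈ 5.7423.
n = log₂(5.7423) ≈ 2.5216 half-lives, so t½ = 48.4/2.5216 ≈ 19.194 minutes.

19.2 minutes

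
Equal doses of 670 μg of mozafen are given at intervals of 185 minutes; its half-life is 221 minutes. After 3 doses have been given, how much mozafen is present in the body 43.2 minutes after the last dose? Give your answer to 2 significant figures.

1100 μg

The 3 doses were given 413.2, 228.2, 43.2 minutes ago.
Total = 670·(1/2)^(413.2/221) + 670·(1/2)^(228.2/221) + 670·(1/2)^(43.2/221)
      = 183.33 + 327.52 + 585.1 ≈ 1096 μg.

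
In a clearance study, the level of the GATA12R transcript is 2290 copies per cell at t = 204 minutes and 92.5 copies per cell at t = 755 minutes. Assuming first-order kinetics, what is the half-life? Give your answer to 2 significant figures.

120 minutes

Over Δt = 755 − 204 = 551 minutes, the level fell by a factor of 2290/92.5 ≈ 24.757.
n = log₂(24.757) ≈ 4.6298 half-lives, so t½ = 551/4.6298 ≈ 119.01 minutes.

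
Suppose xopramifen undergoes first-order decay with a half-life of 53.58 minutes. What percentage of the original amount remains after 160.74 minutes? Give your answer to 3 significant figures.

12.5%

n = 160.74/53.58 ≈ 3 half-lives.
Fraction remaining = (1/2)^3 ≈ 0.125, i.e. 12.5%.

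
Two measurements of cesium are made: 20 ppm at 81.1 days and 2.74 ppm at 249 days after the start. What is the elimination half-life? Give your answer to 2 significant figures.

59 days

Over Δt = 249 − 81.1 = 167.9 days, the level fell by a factor of 20/2.74 ≈ 7.2993.
n = log₂(7.2993) ≈ 2.8678 half-lives, so t½ = 167.9/2.8678 ≈ 58.548 days.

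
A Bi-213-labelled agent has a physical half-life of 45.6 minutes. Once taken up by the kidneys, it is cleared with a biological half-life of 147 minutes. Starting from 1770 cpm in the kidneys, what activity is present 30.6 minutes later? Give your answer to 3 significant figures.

962 cpm

1/t_eff = 1/t_phys + 1/t_biol = 1/45.6 + 1/147 = 0.028733 per minute.
t_eff = 45.6 × 147 / (45.6 + 147) ≈ 34.804 minutes.
Remaining = 1770 × (1/2)^(30.6/34.804) = 1770 × (1/2)^0.87922 ≈ 962.28 cpm.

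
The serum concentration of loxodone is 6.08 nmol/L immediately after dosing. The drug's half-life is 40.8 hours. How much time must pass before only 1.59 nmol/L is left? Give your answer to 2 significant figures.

79 hours

Fraction remaining = 1.59/6.08 ≈ 0.26151.
n = log₂(6.08/1.59) = ln(3.8239)/ln 2 ≈ 1.935 half-lives.
t = n × t½ = 1.935 × 40.8 ≈ 78.95 hours.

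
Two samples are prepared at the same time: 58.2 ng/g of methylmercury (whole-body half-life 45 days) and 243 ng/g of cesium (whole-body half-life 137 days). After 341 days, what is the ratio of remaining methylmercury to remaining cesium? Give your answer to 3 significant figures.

methylmercury: 58.2 × (1/2)^(341/45) = 58.2 × (1/2)^7.5778 ≈ 0.30464 ng/g.
cesium: 243 × (1/2)^(341/137) = 243 × (1/2)^2.4891 ≈ 43.284 ng/g.
Ratio ≈ 0.30464 / 43.284 ≈ 0.0070381.

0.00704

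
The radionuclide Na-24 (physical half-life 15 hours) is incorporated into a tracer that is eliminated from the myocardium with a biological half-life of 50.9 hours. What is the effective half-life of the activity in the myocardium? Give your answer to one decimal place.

11.6 hours

1/t_eff = 1/t_phys + 1/t_biol = 1/15 + 1/50.9 = 0.086313 per hour.
t_eff = 15 × 50.9 / (15 + 50.9) ≈ 11.586 hours.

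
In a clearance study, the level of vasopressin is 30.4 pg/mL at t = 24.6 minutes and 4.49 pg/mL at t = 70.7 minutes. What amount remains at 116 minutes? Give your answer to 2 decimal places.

Over Δt = 70.7 − 24.6 = 46.1 minutes, the level fell by a factor of 30.4/4.49 ≈ 6.7706.
n = log₂(6.7706) ≈ 2.7593 half-lives, so t½ = 46.1/2.7593 ≈ 16.707 minutes.
From t = 70.7 to t = 116: 4.49 × (1/2)^((116−70.7)/16.707) ≈ 0.68554 pg/mL.

0.69 pg/mL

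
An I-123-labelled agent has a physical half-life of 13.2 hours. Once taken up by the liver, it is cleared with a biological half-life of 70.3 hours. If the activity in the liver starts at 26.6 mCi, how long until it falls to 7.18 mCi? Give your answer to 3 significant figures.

21.0 hours

1/t_eff = 1/t_phys + 1/t_biol = 1/13.2 + 1/70.3 = 0.089982 per hour.
t_eff = 13.2 × 70.3 / (13.2 + 70.3) ≈ 11.113 hours.
n = log₂(26.6/7.18) ≈ 1.8894; t = 1.8894 × 11.113 ≈ 20.997 hours.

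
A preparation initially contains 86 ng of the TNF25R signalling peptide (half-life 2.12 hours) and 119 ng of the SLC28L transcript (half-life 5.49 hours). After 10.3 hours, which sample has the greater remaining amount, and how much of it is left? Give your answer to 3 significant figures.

TNF25R signalling peptide: 86 × (1/2)^4.8585 ≈ 2.9645 ng.
SLC28L transcript: 119 × (1/2)^1.8761 ≈ 32.417 ng.
SLC28L transcript has more remaining, at ≈ 32.417 ng.

SLC28L transcript, 32.4 ng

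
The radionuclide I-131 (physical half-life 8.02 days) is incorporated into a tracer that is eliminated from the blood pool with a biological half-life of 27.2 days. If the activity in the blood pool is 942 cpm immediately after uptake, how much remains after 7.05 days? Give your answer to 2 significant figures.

1/t_eff = 1/t_phys + 1/t_biol = 1/8.02 + 1/27.2 = 0.16145 per day.
t_eff = 8.02 × 27.2 / (8.02 + 27.2) ≈ 6.1938 days.
Remaining = 942 × (1/2)^(7.05/6.1938) = 942 × (1/2)^1.1382 ≈ 427.96 cpm.

430 cpm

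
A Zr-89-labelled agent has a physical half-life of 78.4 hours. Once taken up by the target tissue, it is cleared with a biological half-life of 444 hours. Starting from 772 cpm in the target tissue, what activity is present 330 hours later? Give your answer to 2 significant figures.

25 cpm

1/t_eff = 1/t_phys + 1/t_biol = 1/78.4 + 1/444 = 0.015007 per hour.
t_eff = 78.4 × 444 / (78.4 + 444) ≈ 66.634 hours.
Remaining = 772 × (1/2)^(330/66.634) = 772 × (1/2)^4.9524 ≈ 24.934 cpm.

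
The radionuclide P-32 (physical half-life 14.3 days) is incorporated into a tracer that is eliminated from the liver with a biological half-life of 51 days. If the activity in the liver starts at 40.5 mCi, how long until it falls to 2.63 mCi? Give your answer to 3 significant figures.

1/t_eff = 1/t_phys + 1/t_biol = 1/14.3 + 1/51 = 0.089538 per day.
t_eff = 14.3 × 51 / (14.3 + 51) ≈ 11.168 days.
n = log₂(40.5/2.63) ≈ 3.9448; t = 3.9448 × 11.168 ≈ 44.057 days.

44.1 days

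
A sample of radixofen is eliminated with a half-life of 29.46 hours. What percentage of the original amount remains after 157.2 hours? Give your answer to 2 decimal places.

n = 157.2/29.46 ≈ 5.336 half-lives.
Fraction remaining = (1/2)^5.336 ≈ 0.024756, i.e. 2.4756%.

2.48%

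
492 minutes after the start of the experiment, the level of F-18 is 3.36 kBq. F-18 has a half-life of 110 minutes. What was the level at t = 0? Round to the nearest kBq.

Number of half-lives elapsed: n = 492/110 ≈ 4.4727.
A₀ = A × 2^n = 3.36 × 2^4.4727 = 3.36 × 22.204 ≈ 74.604 kBq.

75 kBq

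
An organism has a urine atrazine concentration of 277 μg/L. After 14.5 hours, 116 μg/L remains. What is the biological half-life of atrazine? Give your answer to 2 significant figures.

A/A₀ = 116/277 ≈ 0.41877.
n = log₂(2.3879) ≈ 1.2558 half-lives elapsed in 14.5 hours.
t½ = 14.5/1.2558 ≈ 11.547 hours.

12 hours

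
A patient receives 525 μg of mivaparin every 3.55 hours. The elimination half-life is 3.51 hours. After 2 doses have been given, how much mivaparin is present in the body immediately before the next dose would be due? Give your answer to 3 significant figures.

The 2 doses were given 7.1, 3.55 hours ago.
Total = 525·(1/2)^(7.1/3.51) + 525·(1/2)^(3.55/3.51)
      = 129.19 + 260.43 ≈ 389.63 μg.

390 μg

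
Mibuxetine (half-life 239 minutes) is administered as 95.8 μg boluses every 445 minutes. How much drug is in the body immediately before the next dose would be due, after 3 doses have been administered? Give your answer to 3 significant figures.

The 3 doses were given 1335, 890, 445 minutes ago.
Total = 95.8·(1/2)^(1335/239) + 95.8·(1/2)^(890/239) + 95.8·(1/2)^(445/239)
      = 1.9947 + 7.2506 + 26.355 ≈ 35.601 μg.

35.6 μg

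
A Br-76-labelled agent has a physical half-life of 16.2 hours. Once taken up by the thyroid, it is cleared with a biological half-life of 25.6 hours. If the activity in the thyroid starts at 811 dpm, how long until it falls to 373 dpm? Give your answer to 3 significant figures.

11.1 hours

1/t_eff = 1/t_phys + 1/t_biol = 1/16.2 + 1/25.6 = 0.10079 per hour.
t_eff = 16.2 × 25.6 / (16.2 + 25.6) ≈ 9.9215 hours.
n = log₂(811/373) ≈ 1.1205; t = 1.1205 × 9.9215 ≈ 11.117 hours.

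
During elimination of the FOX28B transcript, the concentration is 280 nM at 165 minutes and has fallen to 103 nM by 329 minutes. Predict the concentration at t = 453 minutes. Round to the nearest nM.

48 nM

Over Δt = 329 − 165 = 164 minutes, the level fell by a factor of 280/103 ≈ 2.7184.
n = log₂(2.7184) ≈ 1.4428 half-lives, so t½ = 164/1.4428 ≈ 113.67 minutes.
From t = 329 to t = 453: 103 × (1/2)^((453−329)/113.67) ≈ 48.356 nM.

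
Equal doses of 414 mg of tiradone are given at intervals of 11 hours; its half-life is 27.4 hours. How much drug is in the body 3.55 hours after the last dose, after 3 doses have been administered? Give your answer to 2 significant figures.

The 3 doses were given 25.55, 14.55, 3.55 hours ago.
Total = 414·(1/2)^(25.55/27.4) + 414·(1/2)^(14.55/27.4) + 414·(1/2)^(3.55/27.4)
      = 216.92 + 286.51 + 378.44 ≈ 881.87 mg.

880 mg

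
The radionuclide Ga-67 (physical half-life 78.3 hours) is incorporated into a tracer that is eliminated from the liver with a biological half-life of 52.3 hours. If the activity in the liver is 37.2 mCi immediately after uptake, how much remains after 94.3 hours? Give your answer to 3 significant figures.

1/t_eff = 1/t_phys + 1/t_biol = 1/78.3 + 1/52.3 = 0.031892 per hour.
t_eff = 78.3 × 52.3 / (78.3 + 52.3) ≈ 31.356 hours.
Remaining = 37.2 × (1/2)^(94.3/31.356) = 37.2 × (1/2)^3.0074 ≈ 4.6262 mCi.

4.63 mCi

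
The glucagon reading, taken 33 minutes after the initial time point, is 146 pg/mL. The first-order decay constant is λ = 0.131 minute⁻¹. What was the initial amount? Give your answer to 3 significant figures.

t½ = ln 2 / λ = 0.69315 / 0.131 ≈ 5.2912 minutes.
Number of half-lives elapsed: n = 33/5.2912 ≈ 6.2368.
A₀ = A × 2^n = 146 × 2^6.2368 = 146 × 75.415 ≈ 11011 pg/mL.

11000 pg/mL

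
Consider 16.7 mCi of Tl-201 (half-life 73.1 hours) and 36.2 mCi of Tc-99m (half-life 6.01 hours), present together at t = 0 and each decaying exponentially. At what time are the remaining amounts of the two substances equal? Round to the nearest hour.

Set 16.7·(1/2)^(t/73.1) = 36.2·(1/2)^(t/6.01).
Taking log₂: log₂(16.7/36.2) = t·(1/73.1 − 1/6.01).
log₂(0.46133) = -1.1161; 1/73.1 − 1/6.01 = -0.15271.
t = -1.1161 / -0.15271 ≈ 7.3089 hours.

7 hours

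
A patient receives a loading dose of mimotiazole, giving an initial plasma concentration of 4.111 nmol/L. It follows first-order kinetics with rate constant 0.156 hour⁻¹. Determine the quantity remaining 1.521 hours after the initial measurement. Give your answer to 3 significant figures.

t½ = ln 2 / k = 0.69315 / 0.156 ≈ 4.4433 hours.
Number of half-lives: n = 1.521/4.4433 ≈ 0.34232.
Remaining = 4.111 × (1/2)^0.34232 = 4.111 × 0.78877 ≈ 3.2426 nmol/L.

3.24 nmol/L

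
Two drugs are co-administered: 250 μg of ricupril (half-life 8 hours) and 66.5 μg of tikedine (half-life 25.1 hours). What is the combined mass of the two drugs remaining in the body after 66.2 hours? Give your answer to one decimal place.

ricupril: 250 × (1/2)^(66.2/8) = 250 × (1/2)^8.275 ≈ 0.80708 μg.
tikedine: 66.5 × (1/2)^(66.2/25.1) = 66.5 × (1/2)^2.6375 ≈ 10.687 μg.
Total = 0.80708 + 10.687 ≈ 11.494 μg.

11.5 μg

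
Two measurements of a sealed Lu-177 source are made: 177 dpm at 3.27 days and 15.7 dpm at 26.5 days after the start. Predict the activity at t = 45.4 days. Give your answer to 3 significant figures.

2.19 dpm

Over Δt = 26.5 − 3.27 = 23.23 days, the level fell by a factor of 177/15.7 ≈ 11.274.
n = log₂(11.274) ≈ 3.4949 half-lives, so t½ = 23.23/3.4949 ≈ 6.6468 days.
From t = 26.5 to t = 45.4: 15.7 × (1/2)^((45.4−26.5)/6.6468) ≈ 2.1874 dpm.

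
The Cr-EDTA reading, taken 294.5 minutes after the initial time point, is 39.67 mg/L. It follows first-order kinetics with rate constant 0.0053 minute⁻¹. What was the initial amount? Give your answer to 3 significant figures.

t½ = ln 2 / k = 0.69315 / 0.0053 ≈ 130.78 minutes.
Number of half-lives elapsed: n = 294.5/130.78 ≈ 2.2518.
A₀ = A × 2^n = 39.67 × 2^2.2518 = 39.67 × 4.7629 ≈ 188.94 mg/L.

189 mg/L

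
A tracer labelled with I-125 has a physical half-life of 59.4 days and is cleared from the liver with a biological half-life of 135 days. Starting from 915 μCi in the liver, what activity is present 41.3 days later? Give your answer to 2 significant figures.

1/t_eff = 1/t_phys + 1/t_biol = 1/59.4 + 1/135 = 0.024242 per day.
t_eff = 59.4 × 135 / (59.4 + 135) ≈ 41.25 days.
Remaining = 915 × (1/2)^(41.3/41.25) = 915 × (1/2)^1.0012 ≈ 457.12 μCi.

460 μCi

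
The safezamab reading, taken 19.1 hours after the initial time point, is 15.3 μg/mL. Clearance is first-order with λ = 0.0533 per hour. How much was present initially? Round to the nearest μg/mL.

t½ = ln 2 / λ = 0.69315 / 0.0533 ≈ 13.005 hours.
Number of half-lives elapsed: n = 19.1/13.005 ≈ 1.4687.
A₀ = A × 2^n = 15.3 × 2^1.4687 = 15.3 × 2.7677 ≈ 42.346 μg/mL.

42 μg/mL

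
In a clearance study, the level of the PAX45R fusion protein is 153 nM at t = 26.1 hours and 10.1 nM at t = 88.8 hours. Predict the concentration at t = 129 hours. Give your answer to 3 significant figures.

Over Δt = 88.8 − 26.1 = 62.7 hours, the level fell by a factor of 153/10.1 ≈ 15.149.
n = log₂(15.149) ≈ 3.9211 half-lives, so t½ = 62.7/3.9211 ≈ 15.99 hours.
From t = 88.8 to t = 129: 10.1 × (1/2)^((129−88.8)/15.99) ≈ 1.7682 nM.

1.77 nM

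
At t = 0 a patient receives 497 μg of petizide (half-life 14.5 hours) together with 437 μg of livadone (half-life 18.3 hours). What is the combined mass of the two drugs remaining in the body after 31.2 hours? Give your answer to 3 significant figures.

246 μg

petizide: 497 × (1/2)^(31.2/14.5) = 497 × (1/2)^2.1517 ≈ 111.85 μg.
livadone: 437 × (1/2)^(31.2/18.3) = 437 × (1/2)^1.7049 ≈ 134.04 μg.
Total = 111.85 + 134.04 ≈ 245.89 μg.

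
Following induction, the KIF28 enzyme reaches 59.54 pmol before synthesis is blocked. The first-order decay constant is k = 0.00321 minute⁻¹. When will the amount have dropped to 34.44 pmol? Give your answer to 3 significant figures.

t½ = ln 2 / k = 0.69315 / 0.00321 ≈ 215.93 minutes.
Fraction remaining = 34.44/59.54 ≈ 0.57843.
n = log₂(59.54/34.44) = ln(1.7288)/ln 2 ≈ 0.78977 half-lives.
t = n × t½ = 0.78977 × 215.93 ≈ 170.54 minutes.

171 minutes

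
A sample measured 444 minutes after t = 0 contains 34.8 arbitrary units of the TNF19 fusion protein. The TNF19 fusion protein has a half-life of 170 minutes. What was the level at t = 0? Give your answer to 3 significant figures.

213 arbitrary units

Number of half-lives elapsed: n = 444/170 ≈ 2.6118.
A₀ = A × 2^n = 34.8 × 2^2.6118 = 34.8 × 6.1125 ≈ 212.72 arbitrary units.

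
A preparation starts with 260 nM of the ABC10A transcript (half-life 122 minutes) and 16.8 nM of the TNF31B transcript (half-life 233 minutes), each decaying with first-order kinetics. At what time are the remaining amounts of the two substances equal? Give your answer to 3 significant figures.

Set 260·(1/2)^(t/122) = 16.8·(1/2)^(t/233).
Taking log₂: log₂(260/16.8) = t·(1/122 − 1/233).
log₂(15.476) = 3.952; 1/122 − 1/233 = 0.0039049.
t = 3.952 / 0.0039049 ≈ 1012.1 minutes.

1010 minutes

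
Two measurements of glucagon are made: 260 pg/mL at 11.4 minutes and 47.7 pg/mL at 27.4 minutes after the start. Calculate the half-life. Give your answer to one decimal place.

6.5 minutes

Over Δt = 27.4 − 11.4 = 16 minutes, the level fell by a factor of 260/47.7 ≈ 5.4507.
n = log₂(5.4507) ≈ 2.4465 half-lives, so t½ = 16/2.4465 ≈ 6.5401 minutes.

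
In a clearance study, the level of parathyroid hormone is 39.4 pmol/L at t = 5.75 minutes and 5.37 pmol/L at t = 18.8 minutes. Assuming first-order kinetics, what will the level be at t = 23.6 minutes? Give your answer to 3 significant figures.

2.58 pmol/L

Over Δt = 18.8 − 5.75 = 13.05 minutes, the level fell by a factor of 39.4/5.37 ≈ 7.3371.
n = log₂(7.3371) ≈ 2.8752 half-lives, so t½ = 13.05/2.8752 ≈ 4.5388 minutes.
From t = 18.8 to t = 23.6: 5.37 × (1/2)^((23.6−18.8)/4.5388) ≈ 2.58 pmol/L.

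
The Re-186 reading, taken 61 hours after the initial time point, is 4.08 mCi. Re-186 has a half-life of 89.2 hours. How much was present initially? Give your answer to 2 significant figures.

6.6 mCi

Number of half-lives elapsed: n = 61/89.2 ≈ 0.68386.
A₀ = A × 2^n = 4.08 × 2^0.68386 = 4.08 × 1.6064 ≈ 6.5542 mCi.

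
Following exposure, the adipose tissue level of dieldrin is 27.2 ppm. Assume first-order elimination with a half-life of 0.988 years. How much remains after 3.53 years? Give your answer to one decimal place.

Number of half-lives: n = 3.53/0.988 ≈ 3.5729.
Remaining = 27.2 × (1/2)^3.5729 = 27.2 × 0.084034 ≈ 2.2857 ppm.

2.3 ppm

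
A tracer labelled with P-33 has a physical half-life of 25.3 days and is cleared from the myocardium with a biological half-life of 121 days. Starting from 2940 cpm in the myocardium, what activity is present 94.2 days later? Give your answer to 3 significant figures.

1/t_eff = 1/t_phys + 1/t_biol = 1/25.3 + 1/121 = 0.04779 per day.
t_eff = 25.3 × 121 / (25.3 + 121) ≈ 20.925 days.
Remaining = 2940 × (1/2)^(94.2/20.925) = 2940 × (1/2)^4.5018 ≈ 129.77 cpm.

130 cpm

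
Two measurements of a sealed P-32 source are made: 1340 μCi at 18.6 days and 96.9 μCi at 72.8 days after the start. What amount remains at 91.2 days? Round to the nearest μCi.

Over Δt = 72.8 − 18.6 = 54.2 days, the level fell by a factor of 1340/96.9 ≈ 13.829.
n = log₂(13.829) ≈ 3.7896 half-lives, so t½ = 54.2/3.7896 ≈ 14.302 days.
From t = 72.8 to t = 91.2: 96.9 × (1/2)^((91.2−72.8)/14.302) ≈ 39.724 μCi.

40 μCi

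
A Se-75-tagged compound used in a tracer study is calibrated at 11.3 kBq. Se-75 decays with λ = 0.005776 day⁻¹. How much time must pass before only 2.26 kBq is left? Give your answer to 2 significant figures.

280 days

t½ = ln 2 / λ = 0.69315 / 0.005776 ≈ 120 days.
Fraction remaining = 2.26/11.3 ≈ 0.2.
n = log₂(11.3/2.26) = ln(5)/ln 2 ≈ 2.3219 half-lives.
t = n × t½ = 2.3219 × 120 ≈ 278.64 days.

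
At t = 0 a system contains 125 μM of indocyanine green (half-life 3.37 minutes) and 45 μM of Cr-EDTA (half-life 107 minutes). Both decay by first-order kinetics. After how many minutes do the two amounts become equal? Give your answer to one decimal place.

5.1 minutes

Set 125·(1/2)^(t/3.37) = 45·(1/2)^(t/107).
Taking log₂: log₂(125/45) = t·(1/3.37 − 1/107).
log₂(2.7778) = 1.4739; 1/3.37 − 1/107 = 0.28739.
t = 1.4739 / 0.28739 ≈ 5.1287 minutes.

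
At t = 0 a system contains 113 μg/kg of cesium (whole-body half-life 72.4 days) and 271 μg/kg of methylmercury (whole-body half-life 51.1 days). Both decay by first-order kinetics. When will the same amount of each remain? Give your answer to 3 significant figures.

219 days

Set 113·(1/2)^(t/72.4) = 271·(1/2)^(t/51.1).
Taking log₂: log₂(113/271) = t·(1/72.4 − 1/51.1).
log₂(0.41697) = -1.262; 1/72.4 − 1/51.1 = -0.0057573.
t = -1.262 / -0.0057573 ≈ 219.19 days.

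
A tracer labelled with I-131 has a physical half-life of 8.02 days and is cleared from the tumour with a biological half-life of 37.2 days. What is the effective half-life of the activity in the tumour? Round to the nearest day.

7 days

1/t_eff = 1/t_phys + 1/t_biol = 1/8.02 + 1/37.2 = 0.15157 per day.
t_eff = 8.02 × 37.2 / (8.02 + 37.2) ≈ 6.5976 days.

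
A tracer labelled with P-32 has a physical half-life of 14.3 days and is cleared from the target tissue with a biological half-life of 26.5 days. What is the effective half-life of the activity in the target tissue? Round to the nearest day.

9 days

1/t_eff = 1/t_phys + 1/t_biol = 1/14.3 + 1/26.5 = 0.10767 per day.
t_eff = 14.3 × 26.5 / (14.3 + 26.5) ≈ 9.288 days.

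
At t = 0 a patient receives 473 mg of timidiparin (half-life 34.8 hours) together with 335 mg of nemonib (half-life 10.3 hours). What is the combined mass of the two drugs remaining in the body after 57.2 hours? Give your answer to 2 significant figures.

timidiparin: 473 × (1/2)^(57.2/34.8) = 473 × (1/2)^1.6437 ≈ 151.38 mg.
nemonib: 335 × (1/2)^(57.2/10.3) = 335 × (1/2)^5.5534 ≈ 7.1335 mg.
Total = 151.38 + 7.1335 ≈ 158.51 mg.

160 mg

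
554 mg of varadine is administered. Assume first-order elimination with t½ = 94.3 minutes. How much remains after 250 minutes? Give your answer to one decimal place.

Number of half-lives: n = 250/94.3 ≈ 2.6511.
Remaining = 554 × (1/2)^2.6511 = 554 × 0.1592 ≈ 88.195 mg.

88.2 mg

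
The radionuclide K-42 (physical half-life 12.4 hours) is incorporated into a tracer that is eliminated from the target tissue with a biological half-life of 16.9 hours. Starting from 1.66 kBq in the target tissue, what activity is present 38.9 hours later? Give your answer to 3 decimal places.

0.038 kBq

1/t_eff = 1/t_phys + 1/t_biol = 1/12.4 + 1/16.9 = 0.13982 per hour.
t_eff = 12.4 × 16.9 / (12.4 + 16.9) ≈ 7.1522 hours.
Remaining = 1.66 × (1/2)^(38.9/7.1522) = 1.66 × (1/2)^5.4389 ≈ 0.038269 kBq.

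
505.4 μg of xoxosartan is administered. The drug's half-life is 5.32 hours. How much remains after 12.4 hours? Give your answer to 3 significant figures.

100 μg

Number of half-lives: n = 12.4/5.32 ≈ 2.3308.
Remaining = 505.4 × (1/2)^2.3308 = 505.4 × 0.19877 ≈ 100.46 μg.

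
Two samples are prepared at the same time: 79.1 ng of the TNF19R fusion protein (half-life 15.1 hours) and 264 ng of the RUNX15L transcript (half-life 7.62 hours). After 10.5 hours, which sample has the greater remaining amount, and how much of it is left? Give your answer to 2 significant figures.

TNF19R fusion protein: 79.1 × (1/2)^0.69536 ≈ 48.848 ng.
RUNX15L transcript: 264 × (1/2)^1.378 ≈ 101.58 ng.
RUNX15L transcript has more remaining, at ≈ 101.58 ng.

RUNX15L transcript, 100 ng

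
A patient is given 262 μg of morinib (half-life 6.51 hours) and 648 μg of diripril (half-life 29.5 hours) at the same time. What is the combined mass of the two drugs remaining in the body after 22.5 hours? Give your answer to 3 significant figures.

morinib: 262 × (1/2)^(22.5/6.51) = 262 × (1/2)^3.4562 ≈ 23.871 μg.
diripril: 648 × (1/2)^(22.5/29.5) = 648 × (1/2)^0.76271 ≈ 381.92 μg.
Total = 23.871 + 381.92 ≈ 405.79 μg.

406 μg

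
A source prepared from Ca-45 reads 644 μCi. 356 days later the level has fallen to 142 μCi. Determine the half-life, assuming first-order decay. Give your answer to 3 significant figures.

163 days

A/A₀ = 142/644 ≈ 0.2205.
n = log₂(4.5352) ≈ 2.1812 half-lives elapsed in 356 days.
t½ = 356/2.1812 ≈ 163.22 days.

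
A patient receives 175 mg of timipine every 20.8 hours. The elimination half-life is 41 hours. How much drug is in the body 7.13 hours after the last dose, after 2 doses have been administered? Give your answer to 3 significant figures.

264 mg

The 2 doses were given 27.93, 7.13 hours ago.
Total = 175·(1/2)^(27.93/41) + 175·(1/2)^(7.13/41)
      = 109.14 + 155.13 ≈ 264.26 mg.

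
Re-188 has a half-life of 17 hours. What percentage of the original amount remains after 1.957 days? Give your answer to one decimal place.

1.957 days = 46.968 hours.
n = 46.968/17 ≈ 2.7628 half-lives.
Fraction remaining = (1/2)^2.7628 ≈ 0.14734, i.e. 14.734%.

14.7%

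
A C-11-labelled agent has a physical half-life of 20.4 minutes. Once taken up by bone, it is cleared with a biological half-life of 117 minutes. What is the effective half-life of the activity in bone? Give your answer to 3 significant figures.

17.4 minutes

1/t_eff = 1/t_phys + 1/t_biol = 1/20.4 + 1/117 = 0.057567 per minute.
t_eff = 20.4 × 117 / (20.4 + 117) ≈ 17.371 minutes.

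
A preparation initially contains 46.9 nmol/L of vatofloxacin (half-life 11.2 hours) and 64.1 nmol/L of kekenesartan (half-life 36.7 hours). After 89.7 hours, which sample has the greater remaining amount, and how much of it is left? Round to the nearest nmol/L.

kekenesartan, 12 nmol/L

vatofloxacin: 46.9 × (1/2)^8.0089 ≈ 0.18207 nmol/L.
kekenesartan: 64.1 × (1/2)^2.4441 ≈ 11.779 nmol/L.
Kekenesartan has more remaining, at ≈ 11.779 nmol/L.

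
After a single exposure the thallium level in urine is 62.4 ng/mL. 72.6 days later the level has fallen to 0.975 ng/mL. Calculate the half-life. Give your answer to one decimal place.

12.1 days

A/A₀ = 0.975/62.4 ≈ 0.015625.
n = log₂(64) ≈ 6 half-lives elapsed in 72.6 days.
t½ = 72.6/6 ≈ 12.1 days.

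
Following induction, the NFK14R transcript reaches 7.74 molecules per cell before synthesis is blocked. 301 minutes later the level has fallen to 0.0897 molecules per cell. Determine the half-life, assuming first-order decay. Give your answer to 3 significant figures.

46.8 minutes

A/A₀ = 0.0897/7.74 ≈ 0.011589.
n = log₂(86.288) ≈ 6.4311 half-lives elapsed in 301 minutes.
t½ = 301/6.4311 ≈ 46.804 minutes.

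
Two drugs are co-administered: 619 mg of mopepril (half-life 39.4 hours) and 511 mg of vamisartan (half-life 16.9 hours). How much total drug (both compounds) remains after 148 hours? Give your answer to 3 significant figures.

47.0 mg

mopepril: 619 × (1/2)^(148/39.4) = 619 × (1/2)^3.7563 ≈ 45.806 mg.
vamisartan: 511 × (1/2)^(148/16.9) = 511 × (1/2)^8.7574 ≈ 1.1808 mg.
Total = 45.806 + 1.1808 ≈ 46.986 mg.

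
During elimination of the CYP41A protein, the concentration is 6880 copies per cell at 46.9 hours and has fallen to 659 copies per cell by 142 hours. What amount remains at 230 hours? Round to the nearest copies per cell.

75 copies per cell

Over Δt = 142 − 46.9 = 95.1 hours, the level fell by a factor of 6880/659 ≈ 10.44.
n = log₂(10.44) ≈ 3.3841 half-lives, so t½ = 95.1/3.3841 ≈ 28.102 hours.
From t = 142 to t = 230: 659 × (1/2)^((230−142)/28.102) ≈ 75.203 copies per cell.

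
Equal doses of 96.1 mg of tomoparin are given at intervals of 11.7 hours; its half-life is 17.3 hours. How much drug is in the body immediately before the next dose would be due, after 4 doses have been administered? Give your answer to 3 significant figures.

136 mg

The 4 doses were given 46.8, 35.1, 23.4, 11.7 hours ago.
Total = 96.1·(1/2)^(46.8/17.3) + 96.1·(1/2)^(35.1/17.3) + 96.1·(1/2)^(23.4/17.3) + 96.1·(1/2)^(11.7/17.3)
      = 14.736 + 23.548 + 37.631 + 60.136 ≈ 136.05 mg.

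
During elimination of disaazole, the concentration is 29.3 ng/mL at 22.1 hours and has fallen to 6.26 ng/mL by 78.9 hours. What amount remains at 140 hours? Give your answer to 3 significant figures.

1.19 ng/mL

Over Δt = 78.9 − 22.1 = 56.8 hours, the level fell by a factor of 29.3/6.26 ≈ 4.6805.
n = log₂(4.6805) ≈ 2.2267 half-lives, so t½ = 56.8/2.2267 ≈ 25.509 hours.
From t = 78.9 to t = 140: 6.26 × (1/2)^((140−78.9)/25.509) ≈ 1.19 ng/mL.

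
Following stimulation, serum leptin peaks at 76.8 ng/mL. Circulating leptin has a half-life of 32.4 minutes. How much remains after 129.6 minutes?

Elapsed time is 4 half-lives (129.6/32.4).
Each half-life halves the amount: 76.8 × (1/2)^4 = 76.8/16 = 4.8 ng/mL.

4.8 ng/mL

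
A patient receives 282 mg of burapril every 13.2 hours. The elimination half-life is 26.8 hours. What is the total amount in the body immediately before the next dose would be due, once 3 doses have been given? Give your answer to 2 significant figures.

The 3 doses were given 39.6, 26.4, 13.2 hours ago.
Total = 282·(1/2)^(39.6/26.8) + 282·(1/2)^(26.4/26.8) + 282·(1/2)^(13.2/26.8)
      = 101.26 + 142.47 + 200.44 ≈ 444.17 mg.

440 mg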